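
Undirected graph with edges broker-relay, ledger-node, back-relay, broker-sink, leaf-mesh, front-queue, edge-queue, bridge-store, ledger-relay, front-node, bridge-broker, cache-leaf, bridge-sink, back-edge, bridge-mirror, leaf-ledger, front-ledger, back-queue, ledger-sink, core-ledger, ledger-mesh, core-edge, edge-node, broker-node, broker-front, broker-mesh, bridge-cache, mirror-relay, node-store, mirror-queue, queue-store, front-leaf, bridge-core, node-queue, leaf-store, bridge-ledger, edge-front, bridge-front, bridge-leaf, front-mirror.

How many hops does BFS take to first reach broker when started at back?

Level 0: back
Level 1: edge, queue, relay
Level 2: broker, core, front, ledger, mirror, node, store
Level 3: bridge, leaf, mesh, sink
Level 4: cache
broker first appears at level 2.

2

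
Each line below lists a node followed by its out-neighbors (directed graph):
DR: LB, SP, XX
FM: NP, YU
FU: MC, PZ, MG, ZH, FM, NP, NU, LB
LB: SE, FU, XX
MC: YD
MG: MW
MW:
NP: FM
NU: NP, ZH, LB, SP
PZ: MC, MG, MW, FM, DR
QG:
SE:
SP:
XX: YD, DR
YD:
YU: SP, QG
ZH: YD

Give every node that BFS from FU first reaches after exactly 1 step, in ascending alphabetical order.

FM, LB, MC, MG, NP, NU, PZ, ZH

Level 0: FU
Level 1: FM, LB, MC, MG, NP, NU, PZ, ZH
Level 2: DR, MW, SE, SP, XX, YD, YU
Level 3: QG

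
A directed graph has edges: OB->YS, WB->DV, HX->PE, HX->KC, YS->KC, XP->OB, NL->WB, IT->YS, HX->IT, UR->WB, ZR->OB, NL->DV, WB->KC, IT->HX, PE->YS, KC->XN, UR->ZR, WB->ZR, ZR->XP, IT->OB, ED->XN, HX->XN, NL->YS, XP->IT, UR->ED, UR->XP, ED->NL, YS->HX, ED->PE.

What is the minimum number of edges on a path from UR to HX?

Level 0: UR
Level 1: ED, WB, XP, ZR
Level 2: DV, IT, KC, NL, OB, PE, XN
Level 3: HX, YS
HX first appears at level 3.

3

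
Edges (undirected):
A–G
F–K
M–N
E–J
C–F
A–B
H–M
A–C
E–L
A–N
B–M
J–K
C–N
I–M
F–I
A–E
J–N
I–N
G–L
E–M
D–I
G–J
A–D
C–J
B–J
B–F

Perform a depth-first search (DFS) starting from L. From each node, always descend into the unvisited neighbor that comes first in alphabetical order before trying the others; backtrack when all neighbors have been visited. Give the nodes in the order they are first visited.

Visit L
L → E
E → A
A → B
B → F
F → C
C → J
J → G
J → K
J → N
N → I
I → D
I → M
M → H

L E A B F C J G K N I D M H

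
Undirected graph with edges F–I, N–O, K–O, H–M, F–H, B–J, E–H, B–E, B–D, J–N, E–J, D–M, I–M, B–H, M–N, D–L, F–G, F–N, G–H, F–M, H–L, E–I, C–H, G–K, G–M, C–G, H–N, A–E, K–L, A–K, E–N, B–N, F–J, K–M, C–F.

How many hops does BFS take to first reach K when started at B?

3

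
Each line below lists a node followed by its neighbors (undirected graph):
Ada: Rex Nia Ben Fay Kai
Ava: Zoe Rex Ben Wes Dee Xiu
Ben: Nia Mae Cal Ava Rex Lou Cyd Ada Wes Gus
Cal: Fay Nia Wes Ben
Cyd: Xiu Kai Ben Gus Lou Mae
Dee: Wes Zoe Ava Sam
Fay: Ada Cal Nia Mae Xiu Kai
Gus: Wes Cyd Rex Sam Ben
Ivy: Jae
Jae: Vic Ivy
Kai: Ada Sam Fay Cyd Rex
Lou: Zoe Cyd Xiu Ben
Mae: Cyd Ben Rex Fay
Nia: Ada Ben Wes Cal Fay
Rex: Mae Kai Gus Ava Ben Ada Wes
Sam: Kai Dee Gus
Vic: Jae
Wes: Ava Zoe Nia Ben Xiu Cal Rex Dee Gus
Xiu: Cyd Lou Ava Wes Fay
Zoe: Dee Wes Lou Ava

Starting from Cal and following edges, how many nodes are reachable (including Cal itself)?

17

BFS from Cal visits: Cal, Fay, Nia, Wes, Ben, Ada, Mae, Xiu, Kai, Ava, Zoe, Rex, Dee, Gus, Lou, Cyd, Sam
Reachable nodes: 17 of 20 total.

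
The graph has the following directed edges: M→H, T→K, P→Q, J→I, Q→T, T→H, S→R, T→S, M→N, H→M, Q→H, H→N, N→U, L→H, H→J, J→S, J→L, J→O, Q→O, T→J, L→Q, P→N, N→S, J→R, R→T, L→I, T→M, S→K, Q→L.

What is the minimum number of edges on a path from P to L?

Level 0: P
Level 1: N, Q
Level 2: H, L, O, S, T, U
Level 3: I, J, K, M, R
L first appears at level 2.

2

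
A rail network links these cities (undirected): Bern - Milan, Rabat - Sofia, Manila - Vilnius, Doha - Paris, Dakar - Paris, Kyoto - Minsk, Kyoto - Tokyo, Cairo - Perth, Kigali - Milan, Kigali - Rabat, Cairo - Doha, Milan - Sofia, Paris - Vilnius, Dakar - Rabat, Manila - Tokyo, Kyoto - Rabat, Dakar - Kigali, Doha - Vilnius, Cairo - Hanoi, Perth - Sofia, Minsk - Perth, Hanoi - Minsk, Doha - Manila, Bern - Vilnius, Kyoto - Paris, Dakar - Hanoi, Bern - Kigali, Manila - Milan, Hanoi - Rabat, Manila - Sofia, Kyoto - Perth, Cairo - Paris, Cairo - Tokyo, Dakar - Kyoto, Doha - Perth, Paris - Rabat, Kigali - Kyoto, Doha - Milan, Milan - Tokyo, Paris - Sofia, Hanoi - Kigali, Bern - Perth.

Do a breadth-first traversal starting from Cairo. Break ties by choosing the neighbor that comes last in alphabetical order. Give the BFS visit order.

Cairo, Tokyo, Perth, Paris, Hanoi, Doha, Milan, Manila, Kyoto, Sofia, Minsk, Bern, Vilnius, Rabat, Dakar, Kigali

Visit Cairo; enqueue Tokyo, Perth, Paris, Hanoi, Doha → queue [Tokyo, Perth, Paris, Hanoi, Doha]
Visit Tokyo; enqueue Milan, Manila, Kyoto → queue [Perth, Paris, Hanoi, Doha, Milan, Manila, Kyoto]
Visit Perth; enqueue Sofia, Minsk, Bern → queue [Paris, Hanoi, Doha, Milan, Manila, Kyoto, Sofia, Minsk, Bern]
Visit Paris; enqueue Vilnius, Rabat, Dakar → queue [Hanoi, Doha, Milan, Manila, Kyoto, Sofia, Minsk, Bern, Vilnius, Rabat, Dakar]
Visit Hanoi; enqueue Kigali → queue [Doha, Milan, Manila, Kyoto, Sofia, Minsk, Bern, Vilnius, Rabat, Dakar, Kigali]
Visit Doha → queue [Milan, Manila, Kyoto, Sofia, Minsk, Bern, Vilnius, Rabat, Dakar, Kigali]
Visit Milan → queue [Manila, Kyoto, Sofia, Minsk, Bern, Vilnius, Rabat, Dakar, Kigali]
Visit Manila → queue [Kyoto, Sofia, Minsk, Bern, Vilnius, Rabat, Dakar, Kigali]
Visit Kyoto → queue [Sofia, Minsk, Bern, Vilnius, Rabat, Dakar, Kigali]
Visit Sofia → queue [Minsk, Bern, Vilnius, Rabat, Dakar, Kigali]
Visit Minsk → queue [Bern, Vilnius, Rabat, Dakar, Kigali]
Visit Bern → queue [Vilnius, Rabat, Dakar, Kigali]
Visit Vilnius → queue [Rabat, Dakar, Kigali]
Visit Rabat → queue [Dakar, Kigali]
Visit Dakar → queue [Kigali]
Visit Kigali → queue []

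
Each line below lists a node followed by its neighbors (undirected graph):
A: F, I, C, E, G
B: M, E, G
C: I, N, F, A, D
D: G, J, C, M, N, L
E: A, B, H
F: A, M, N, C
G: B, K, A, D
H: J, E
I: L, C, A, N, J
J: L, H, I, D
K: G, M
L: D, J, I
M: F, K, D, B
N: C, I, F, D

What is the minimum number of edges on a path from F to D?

Level 0: F
Level 1: A, C, M, N
Level 2: B, D, E, G, I, K
Level 3: H, J, L
D first appears at level 2.

2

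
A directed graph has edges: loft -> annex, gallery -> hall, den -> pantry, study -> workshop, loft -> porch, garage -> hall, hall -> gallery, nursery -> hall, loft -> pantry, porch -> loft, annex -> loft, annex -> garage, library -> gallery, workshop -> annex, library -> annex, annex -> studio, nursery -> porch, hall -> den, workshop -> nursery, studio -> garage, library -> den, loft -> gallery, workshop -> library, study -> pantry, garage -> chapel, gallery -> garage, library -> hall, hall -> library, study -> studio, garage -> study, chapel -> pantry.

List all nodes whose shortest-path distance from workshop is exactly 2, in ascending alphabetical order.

den, gallery, garage, hall, loft, porch, studio

Level 0: workshop
Level 1: annex, library, nursery
Level 2: den, gallery, garage, hall, loft, porch, studio
Level 3: chapel, pantry, study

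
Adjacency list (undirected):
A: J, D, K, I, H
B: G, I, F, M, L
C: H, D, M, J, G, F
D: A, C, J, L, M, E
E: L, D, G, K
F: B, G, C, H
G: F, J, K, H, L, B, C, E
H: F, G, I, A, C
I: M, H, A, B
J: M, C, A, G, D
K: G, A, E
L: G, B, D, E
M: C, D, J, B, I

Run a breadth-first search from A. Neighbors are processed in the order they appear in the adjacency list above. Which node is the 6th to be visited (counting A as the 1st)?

H

Visit A; enqueue J, D, K, I, H → queue [J, D, K, I, H]
Visit J; enqueue M, C, G → queue [D, K, I, H, M, C, G]
Visit D; enqueue L, E → queue [K, I, H, M, C, G, L, E]
Visit K → queue [I, H, M, C, G, L, E]
Visit I; enqueue B → queue [H, M, C, G, L, E, B]
Visit H; enqueue F → queue [M, C, G, L, E, B, F]
Visit M → queue [C, G, L, E, B, F]
Visit C → queue [G, L, E, B, F]
Visit G → queue [L, E, B, F]
Visit L → queue [E, B, F]
Visit E → queue [B, F]
Visit B → queue [F]
Visit F → queue []

Visit order: A, J, D, K, I, H, M, C, G, L, E, B, F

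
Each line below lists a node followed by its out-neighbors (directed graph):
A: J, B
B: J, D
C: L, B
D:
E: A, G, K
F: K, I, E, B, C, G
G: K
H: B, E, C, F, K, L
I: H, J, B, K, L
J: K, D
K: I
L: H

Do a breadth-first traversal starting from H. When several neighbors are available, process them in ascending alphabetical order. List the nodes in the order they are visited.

Visit H; enqueue B, C, E, F, K, L → queue [B, C, E, F, K, L]
Visit B; enqueue D, J → queue [C, E, F, K, L, D, J]
Visit C → queue [E, F, K, L, D, J]
Visit E; enqueue A, G → queue [F, K, L, D, J, A, G]
Visit F; enqueue I → queue [K, L, D, J, A, G, I]
Visit K → queue [L, D, J, A, G, I]
Visit L → queue [D, J, A, G, I]
Visit D → queue [J, A, G, I]
Visit J → queue [A, G, I]
Visit A → queue [G, I]
Visit G → queue [I]
Visit I → queue []

H, B, C, E, F, K, L, D, J, A, G, I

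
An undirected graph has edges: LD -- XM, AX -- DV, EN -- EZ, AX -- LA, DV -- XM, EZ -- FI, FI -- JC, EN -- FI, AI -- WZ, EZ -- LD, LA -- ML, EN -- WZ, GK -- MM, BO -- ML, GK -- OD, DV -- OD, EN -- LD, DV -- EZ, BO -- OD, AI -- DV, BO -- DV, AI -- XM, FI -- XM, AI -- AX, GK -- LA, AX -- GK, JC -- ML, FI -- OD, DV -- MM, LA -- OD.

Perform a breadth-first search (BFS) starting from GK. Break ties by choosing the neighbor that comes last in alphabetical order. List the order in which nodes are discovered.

GK -> OD -> MM -> LA -> AX -> FI -> DV -> BO -> ML -> AI -> XM -> JC -> EZ -> EN -> WZ -> LD

Visit GK; enqueue OD, MM, LA, AX → queue [OD, MM, LA, AX]
Visit OD; enqueue FI, DV, BO → queue [MM, LA, AX, FI, DV, BO]
Visit MM → queue [LA, AX, FI, DV, BO]
Visit LA; enqueue ML → queue [AX, FI, DV, BO, ML]
Visit AX; enqueue AI → queue [FI, DV, BO, ML, AI]
Visit FI; enqueue XM, JC, EZ, EN → queue [DV, BO, ML, AI, XM, JC, EZ, EN]
Visit DV → queue [BO, ML, AI, XM, JC, EZ, EN]
Visit BO → queue [ML, AI, XM, JC, EZ, EN]
Visit ML → queue [AI, XM, JC, EZ, EN]
Visit AI; enqueue WZ → queue [XM, JC, EZ, EN, WZ]
Visit XM; enqueue LD → queue [JC, EZ, EN, WZ, LD]
Visit JC → queue [EZ, EN, WZ, LD]
Visit EZ → queue [EN, WZ, LD]
Visit EN → queue [WZ, LD]
Visit WZ → queue [LD]
Visit LD → queue []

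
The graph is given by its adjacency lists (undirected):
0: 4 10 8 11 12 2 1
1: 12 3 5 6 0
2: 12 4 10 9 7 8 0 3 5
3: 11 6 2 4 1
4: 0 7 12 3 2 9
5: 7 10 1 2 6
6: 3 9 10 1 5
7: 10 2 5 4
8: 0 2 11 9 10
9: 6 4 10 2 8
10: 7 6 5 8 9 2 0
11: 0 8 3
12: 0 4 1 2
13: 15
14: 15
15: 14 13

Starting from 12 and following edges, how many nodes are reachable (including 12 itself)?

13

BFS from 12 visits: 12, 0, 4, 1, 2, 10, 8, 11, 7, 3, 9, 5, 6
Reachable nodes: 13 of 16 total.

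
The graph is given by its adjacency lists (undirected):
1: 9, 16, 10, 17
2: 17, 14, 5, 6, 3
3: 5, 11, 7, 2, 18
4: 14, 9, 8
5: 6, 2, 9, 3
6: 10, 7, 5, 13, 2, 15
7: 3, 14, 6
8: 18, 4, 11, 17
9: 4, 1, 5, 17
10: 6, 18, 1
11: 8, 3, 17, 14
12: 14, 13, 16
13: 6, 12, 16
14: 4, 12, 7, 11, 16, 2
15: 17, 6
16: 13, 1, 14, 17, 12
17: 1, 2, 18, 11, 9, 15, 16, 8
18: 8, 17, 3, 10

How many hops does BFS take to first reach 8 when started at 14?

Level 0: 14
Level 1: 2, 4, 7, 11, 12, 16
Level 2: 1, 3, 5, 6, 8, 9, 13, 17
Level 3: 10, 15, 18
8 first appears at level 2.

2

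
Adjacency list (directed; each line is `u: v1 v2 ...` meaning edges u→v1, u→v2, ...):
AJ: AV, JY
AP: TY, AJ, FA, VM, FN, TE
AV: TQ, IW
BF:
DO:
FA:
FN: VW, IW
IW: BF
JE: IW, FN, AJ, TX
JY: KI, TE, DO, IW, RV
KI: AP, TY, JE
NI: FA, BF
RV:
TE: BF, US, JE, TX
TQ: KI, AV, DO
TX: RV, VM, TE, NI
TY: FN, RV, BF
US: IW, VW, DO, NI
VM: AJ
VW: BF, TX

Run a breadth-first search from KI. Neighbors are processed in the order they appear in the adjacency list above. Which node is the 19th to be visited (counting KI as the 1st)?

TQ

Visit KI; enqueue AP, TY, JE → queue [AP, TY, JE]
Visit AP; enqueue AJ, FA, VM, FN, TE → queue [TY, JE, AJ, FA, VM, FN, TE]
Visit TY; enqueue RV, BF → queue [JE, AJ, FA, VM, FN, TE, RV, BF]
Visit JE; enqueue IW, TX → queue [AJ, FA, VM, FN, TE, RV, BF, IW, TX]
Visit AJ; enqueue AV, JY → queue [FA, VM, FN, TE, RV, BF, IW, TX, AV, JY]
Visit FA → queue [VM, FN, TE, RV, BF, IW, TX, AV, JY]
Visit VM → queue [FN, TE, RV, BF, IW, TX, AV, JY]
Visit FN; enqueue VW → queue [TE, RV, BF, IW, TX, AV, JY, VW]
Visit TE; enqueue US → queue [RV, BF, IW, TX, AV, JY, VW, US]
Visit RV → queue [BF, IW, TX, AV, JY, VW, US]
Visit BF → queue [IW, TX, AV, JY, VW, US]
Visit IW → queue [TX, AV, JY, VW, US]
Visit TX; enqueue NI → queue [AV, JY, VW, US, NI]
Visit AV; enqueue TQ → queue [JY, VW, US, NI, TQ]
Visit JY; enqueue DO → queue [VW, US, NI, TQ, DO]
Visit VW → queue [US, NI, TQ, DO]
Visit US → queue [NI, TQ, DO]
Visit NI → queue [TQ, DO]
Visit TQ → queue [DO]
Visit DO → queue []

Visit order: KI, AP, TY, JE, AJ, FA, VM, FN, TE, RV, BF, IW, TX, AV, JY, VW, US, NI, TQ, DO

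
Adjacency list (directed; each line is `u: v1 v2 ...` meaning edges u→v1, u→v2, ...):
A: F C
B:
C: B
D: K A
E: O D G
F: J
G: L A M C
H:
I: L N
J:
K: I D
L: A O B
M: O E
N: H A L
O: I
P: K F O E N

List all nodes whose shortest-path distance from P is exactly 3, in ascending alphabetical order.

Level 0: P
Level 1: E, F, K, N, O
Level 2: A, D, G, H, I, J, L
Level 3: B, C, M

B, C, M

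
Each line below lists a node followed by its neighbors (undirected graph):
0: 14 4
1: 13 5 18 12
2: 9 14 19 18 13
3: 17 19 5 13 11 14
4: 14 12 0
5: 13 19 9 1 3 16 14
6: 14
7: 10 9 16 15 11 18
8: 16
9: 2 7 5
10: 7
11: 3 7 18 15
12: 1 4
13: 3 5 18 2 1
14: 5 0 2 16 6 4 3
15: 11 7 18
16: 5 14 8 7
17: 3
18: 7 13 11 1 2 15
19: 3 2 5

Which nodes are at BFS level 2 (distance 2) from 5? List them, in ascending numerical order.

0, 2, 4, 6, 7, 8, 11, 12, 17, 18

Level 0: 5
Level 1: 1, 3, 9, 13, 14, 16, 19
Level 2: 0, 2, 4, 6, 7, 8, 11, 12, 17, 18
Level 3: 10, 15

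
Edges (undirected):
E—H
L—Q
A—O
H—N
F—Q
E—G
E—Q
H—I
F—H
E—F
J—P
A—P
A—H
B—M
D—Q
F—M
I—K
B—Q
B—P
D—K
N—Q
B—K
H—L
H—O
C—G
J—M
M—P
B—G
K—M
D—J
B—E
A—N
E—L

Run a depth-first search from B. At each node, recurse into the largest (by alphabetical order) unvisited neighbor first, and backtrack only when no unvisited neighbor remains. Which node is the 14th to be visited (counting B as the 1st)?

Visit B
B → Q
Q → N
N → H
H → O
O → A
A → P
P → M
M → K
K → I
K → D
D → J
M → F
F → E
E → L
E → G
G → C

Visit order: B, Q, N, H, O, A, P, M, K, I, D, J, F, E, L, G, C

E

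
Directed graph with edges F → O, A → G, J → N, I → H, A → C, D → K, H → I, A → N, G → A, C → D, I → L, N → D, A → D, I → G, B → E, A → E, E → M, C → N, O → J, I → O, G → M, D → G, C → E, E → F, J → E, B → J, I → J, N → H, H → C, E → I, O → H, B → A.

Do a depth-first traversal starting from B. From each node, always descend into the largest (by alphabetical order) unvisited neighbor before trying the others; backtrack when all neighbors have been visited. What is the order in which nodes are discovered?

Visit B
B → J
J → N
N → H
H → I
I → O
I → L
I → G
G → M
G → A
A → E
E → F
A → D
D → K
A → C

B, J, N, H, I, O, L, G, M, A, E, F, D, K, C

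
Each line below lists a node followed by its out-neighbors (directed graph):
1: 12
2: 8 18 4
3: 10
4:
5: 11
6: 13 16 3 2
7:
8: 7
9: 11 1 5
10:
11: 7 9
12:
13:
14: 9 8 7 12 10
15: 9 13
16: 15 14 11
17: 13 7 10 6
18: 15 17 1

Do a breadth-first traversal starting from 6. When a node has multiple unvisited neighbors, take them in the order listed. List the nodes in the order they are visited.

Visit 6; enqueue 13, 16, 3, 2 → queue [13, 16, 3, 2]
Visit 13 → queue [16, 3, 2]
Visit 16; enqueue 15, 14, 11 → queue [3, 2, 15, 14, 11]
Visit 3; enqueue 10 → queue [2, 15, 14, 11, 10]
Visit 2; enqueue 8, 18, 4 → queue [15, 14, 11, 10, 8, 18, 4]
Visit 15; enqueue 9 → queue [14, 11, 10, 8, 18, 4, 9]
Visit 14; enqueue 7, 12 → queue [11, 10, 8, 18, 4, 9, 7, 12]
Visit 11 → queue [10, 8, 18, 4, 9, 7, 12]
Visit 10 → queue [8, 18, 4, 9, 7, 12]
Visit 8 → queue [18, 4, 9, 7, 12]
Visit 18; enqueue 17, 1 → queue [4, 9, 7, 12, 17, 1]
Visit 4 → queue [9, 7, 12, 17, 1]
Visit 9; enqueue 5 → queue [7, 12, 17, 1, 5]
Visit 7 → queue [12, 17, 1, 5]
Visit 12 → queue [17, 1, 5]
Visit 17 → queue [1, 5]
Visit 1 → queue [5]
Visit 5 → queue []

6, 13, 16, 3, 2, 15, 14, 11, 10, 8, 18, 4, 9, 7, 12, 17, 1, 5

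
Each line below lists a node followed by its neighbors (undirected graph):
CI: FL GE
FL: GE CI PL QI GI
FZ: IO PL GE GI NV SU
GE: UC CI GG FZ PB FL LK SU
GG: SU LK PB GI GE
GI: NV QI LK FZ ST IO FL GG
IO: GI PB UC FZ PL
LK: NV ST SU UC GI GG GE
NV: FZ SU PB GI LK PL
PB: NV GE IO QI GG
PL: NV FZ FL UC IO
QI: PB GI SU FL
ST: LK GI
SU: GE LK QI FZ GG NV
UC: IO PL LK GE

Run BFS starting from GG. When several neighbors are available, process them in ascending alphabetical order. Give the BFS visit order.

GG → GE → GI → LK → PB → SU → CI → FL → FZ → UC → IO → NV → QI → ST → PL

Visit GG; enqueue GE, GI, LK, PB, SU → queue [GE, GI, LK, PB, SU]
Visit GE; enqueue CI, FL, FZ, UC → queue [GI, LK, PB, SU, CI, FL, FZ, UC]
Visit GI; enqueue IO, NV, QI, ST → queue [LK, PB, SU, CI, FL, FZ, UC, IO, NV, QI, ST]
Visit LK → queue [PB, SU, CI, FL, FZ, UC, IO, NV, QI, ST]
Visit PB → queue [SU, CI, FL, FZ, UC, IO, NV, QI, ST]
Visit SU → queue [CI, FL, FZ, UC, IO, NV, QI, ST]
Visit CI → queue [FL, FZ, UC, IO, NV, QI, ST]
Visit FL; enqueue PL → queue [FZ, UC, IO, NV, QI, ST, PL]
Visit FZ → queue [UC, IO, NV, QI, ST, PL]
Visit UC → queue [IO, NV, QI, ST, PL]
Visit IO → queue [NV, QI, ST, PL]
Visit NV → queue [QI, ST, PL]
Visit QI → queue [ST, PL]
Visit ST → queue [PL]
Visit PL → queue []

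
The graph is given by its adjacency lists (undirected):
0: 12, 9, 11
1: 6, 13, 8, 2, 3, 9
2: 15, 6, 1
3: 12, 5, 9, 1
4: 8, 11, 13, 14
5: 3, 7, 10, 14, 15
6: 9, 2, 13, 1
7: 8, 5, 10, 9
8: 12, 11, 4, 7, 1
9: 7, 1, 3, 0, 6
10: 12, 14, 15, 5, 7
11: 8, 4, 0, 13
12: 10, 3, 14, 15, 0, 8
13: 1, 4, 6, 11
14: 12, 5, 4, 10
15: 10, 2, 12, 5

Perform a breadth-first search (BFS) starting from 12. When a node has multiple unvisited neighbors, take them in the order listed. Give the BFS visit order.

12, 10, 3, 14, 15, 0, 8, 5, 7, 9, 1, 4, 2, 11, 6, 13

Visit 12; enqueue 10, 3, 14, 15, 0, 8 → queue [10, 3, 14, 15, 0, 8]
Visit 10; enqueue 5, 7 → queue [3, 14, 15, 0, 8, 5, 7]
Visit 3; enqueue 9, 1 → queue [14, 15, 0, 8, 5, 7, 9, 1]
Visit 14; enqueue 4 → queue [15, 0, 8, 5, 7, 9, 1, 4]
Visit 15; enqueue 2 → queue [0, 8, 5, 7, 9, 1, 4, 2]
Visit 0; enqueue 11 → queue [8, 5, 7, 9, 1, 4, 2, 11]
Visit 8 → queue [5, 7, 9, 1, 4, 2, 11]
Visit 5 → queue [7, 9, 1, 4, 2, 11]
Visit 7 → queue [9, 1, 4, 2, 11]
Visit 9; enqueue 6 → queue [1, 4, 2, 11, 6]
Visit 1; enqueue 13 → queue [4, 2, 11, 6, 13]
Visit 4 → queue [2, 11, 6, 13]
Visit 2 → queue [11, 6, 13]
Visit 11 → queue [6, 13]
Visit 6 → queue [13]
Visit 13 → queue []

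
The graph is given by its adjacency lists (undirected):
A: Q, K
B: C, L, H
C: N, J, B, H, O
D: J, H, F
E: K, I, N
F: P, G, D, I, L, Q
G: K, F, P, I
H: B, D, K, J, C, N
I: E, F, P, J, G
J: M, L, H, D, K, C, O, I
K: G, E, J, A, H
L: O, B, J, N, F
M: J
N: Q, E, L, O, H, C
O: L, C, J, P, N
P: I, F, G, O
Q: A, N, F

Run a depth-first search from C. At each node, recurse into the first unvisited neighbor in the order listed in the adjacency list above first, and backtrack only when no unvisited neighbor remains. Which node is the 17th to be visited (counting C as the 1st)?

D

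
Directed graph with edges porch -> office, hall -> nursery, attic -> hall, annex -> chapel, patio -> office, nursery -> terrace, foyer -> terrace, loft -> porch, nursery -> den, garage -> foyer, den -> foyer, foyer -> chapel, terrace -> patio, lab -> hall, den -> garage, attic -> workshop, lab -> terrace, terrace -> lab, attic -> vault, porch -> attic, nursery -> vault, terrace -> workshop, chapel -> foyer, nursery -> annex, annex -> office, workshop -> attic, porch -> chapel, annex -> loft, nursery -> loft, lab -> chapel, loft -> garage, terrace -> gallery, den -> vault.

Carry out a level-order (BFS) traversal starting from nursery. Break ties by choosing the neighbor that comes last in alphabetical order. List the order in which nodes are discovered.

nursery vault terrace loft den annex workshop patio lab gallery porch garage foyer office chapel attic hall

Visit nursery; enqueue vault, terrace, loft, den, annex → queue [vault, terrace, loft, den, annex]
Visit vault → queue [terrace, loft, den, annex]
Visit terrace; enqueue workshop, patio, lab, gallery → queue [loft, den, annex, workshop, patio, lab, gallery]
Visit loft; enqueue porch, garage → queue [den, annex, workshop, patio, lab, gallery, porch, garage]
Visit den; enqueue foyer → queue [annex, workshop, patio, lab, gallery, porch, garage, foyer]
Visit annex; enqueue office, chapel → queue [workshop, patio, lab, gallery, porch, garage, foyer, office, chapel]
Visit workshop; enqueue attic → queue [patio, lab, gallery, porch, garage, foyer, office, chapel, attic]
Visit patio → queue [lab, gallery, porch, garage, foyer, office, chapel, attic]
Visit lab; enqueue hall → queue [gallery, porch, garage, foyer, office, chapel, attic, hall]
Visit gallery → queue [porch, garage, foyer, office, chapel, attic, hall]
Visit porch → queue [garage, foyer, office, chapel, attic, hall]
Visit garage → queue [foyer, office, chapel, attic, hall]
Visit foyer → queue [office, chapel, attic, hall]
Visit office → queue [chapel, attic, hall]
Visit chapel → queue [attic, hall]
Visit attic → queue [hall]
Visit hall → queue []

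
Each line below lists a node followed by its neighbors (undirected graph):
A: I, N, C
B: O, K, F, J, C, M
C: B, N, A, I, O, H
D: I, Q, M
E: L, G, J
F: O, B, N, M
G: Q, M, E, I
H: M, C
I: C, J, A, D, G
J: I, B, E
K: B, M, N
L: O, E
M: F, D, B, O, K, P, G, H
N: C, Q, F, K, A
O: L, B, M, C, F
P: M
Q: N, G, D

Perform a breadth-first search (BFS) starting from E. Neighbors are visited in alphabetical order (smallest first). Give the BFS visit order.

E, G, J, L, I, M, Q, B, O, A, C, D, F, H, K, P, N

Visit E; enqueue G, J, L → queue [G, J, L]
Visit G; enqueue I, M, Q → queue [J, L, I, M, Q]
Visit J; enqueue B → queue [L, I, M, Q, B]
Visit L; enqueue O → queue [I, M, Q, B, O]
Visit I; enqueue A, C, D → queue [M, Q, B, O, A, C, D]
Visit M; enqueue F, H, K, P → queue [Q, B, O, A, C, D, F, H, K, P]
Visit Q; enqueue N → queue [B, O, A, C, D, F, H, K, P, N]
Visit B → queue [O, A, C, D, F, H, K, P, N]
Visit O → queue [A, C, D, F, H, K, P, N]
Visit A → queue [C, D, F, H, K, P, N]
Visit C → queue [D, F, H, K, P, N]
Visit D → queue [F, H, K, P, N]
Visit F → queue [H, K, P, N]
Visit H → queue [K, P, N]
Visit K → queue [P, N]
Visit P → queue [N]
Visit N → queue []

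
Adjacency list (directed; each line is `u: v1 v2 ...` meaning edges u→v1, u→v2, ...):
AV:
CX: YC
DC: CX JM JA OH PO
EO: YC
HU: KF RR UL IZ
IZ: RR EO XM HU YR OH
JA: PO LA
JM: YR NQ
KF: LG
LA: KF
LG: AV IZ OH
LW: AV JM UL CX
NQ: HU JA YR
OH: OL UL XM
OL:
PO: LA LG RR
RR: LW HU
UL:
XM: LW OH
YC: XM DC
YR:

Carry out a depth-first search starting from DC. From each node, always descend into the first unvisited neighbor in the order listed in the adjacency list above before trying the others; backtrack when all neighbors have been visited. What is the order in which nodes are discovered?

DC, CX, YC, XM, LW, AV, JM, YR, NQ, HU, KF, LG, IZ, RR, EO, OH, OL, UL, JA, PO, LA

Visit DC
DC → CX
CX → YC
YC → XM
XM → LW
LW → AV
LW → JM
JM → YR
JM → NQ
NQ → HU
HU → KF
KF → LG
LG → IZ
IZ → RR
IZ → EO
IZ → OH
OH → OL
OH → UL
NQ → JA
JA → PO
PO → LA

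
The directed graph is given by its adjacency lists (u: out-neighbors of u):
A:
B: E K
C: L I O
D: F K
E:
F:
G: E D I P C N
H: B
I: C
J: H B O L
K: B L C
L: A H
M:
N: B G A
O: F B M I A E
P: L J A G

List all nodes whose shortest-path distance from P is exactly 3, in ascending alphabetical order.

Level 0: P
Level 1: A, G, J, L
Level 2: B, C, D, E, H, I, N, O
Level 3: F, K, M

F, K, M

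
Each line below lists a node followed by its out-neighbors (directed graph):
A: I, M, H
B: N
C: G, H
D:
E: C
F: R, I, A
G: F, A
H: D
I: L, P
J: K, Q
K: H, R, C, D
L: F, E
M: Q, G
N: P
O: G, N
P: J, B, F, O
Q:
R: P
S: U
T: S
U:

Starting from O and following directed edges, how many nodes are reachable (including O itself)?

18

BFS from O visits: O, G, N, F, A, P, R, I, M, H, J, B, L, Q, D, K, E, C
Reachable nodes: 18 of 21 total.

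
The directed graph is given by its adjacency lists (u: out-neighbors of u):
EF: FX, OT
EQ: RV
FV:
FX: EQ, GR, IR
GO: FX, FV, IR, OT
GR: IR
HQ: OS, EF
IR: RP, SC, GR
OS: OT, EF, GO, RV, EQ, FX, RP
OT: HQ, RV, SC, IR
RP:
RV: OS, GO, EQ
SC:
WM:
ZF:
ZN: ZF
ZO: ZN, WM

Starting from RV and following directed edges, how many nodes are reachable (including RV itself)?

BFS from RV visits: RV, OS, GO, EQ, OT, EF, FX, RP, FV, IR, HQ, SC, GR
Reachable nodes: 13 of 17 total.

13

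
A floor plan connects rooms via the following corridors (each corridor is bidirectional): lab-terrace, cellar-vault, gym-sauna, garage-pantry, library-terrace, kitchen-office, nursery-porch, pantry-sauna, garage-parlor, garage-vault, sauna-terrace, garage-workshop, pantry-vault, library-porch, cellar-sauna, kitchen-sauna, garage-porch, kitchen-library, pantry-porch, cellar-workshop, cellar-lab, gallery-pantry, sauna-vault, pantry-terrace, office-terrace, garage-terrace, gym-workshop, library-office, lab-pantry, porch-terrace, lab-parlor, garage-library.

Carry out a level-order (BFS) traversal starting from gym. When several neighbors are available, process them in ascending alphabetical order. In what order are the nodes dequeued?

Visit gym; enqueue sauna, workshop → queue [sauna, workshop]
Visit sauna; enqueue cellar, kitchen, pantry, terrace, vault → queue [workshop, cellar, kitchen, pantry, terrace, vault]
Visit workshop; enqueue garage → queue [cellar, kitchen, pantry, terrace, vault, garage]
Visit cellar; enqueue lab → queue [kitchen, pantry, terrace, vault, garage, lab]
Visit kitchen; enqueue library, office → queue [pantry, terrace, vault, garage, lab, library, office]
Visit pantry; enqueue gallery, porch → queue [terrace, vault, garage, lab, library, office, gallery, porch]
Visit terrace → queue [vault, garage, lab, library, office, gallery, porch]
Visit vault → queue [garage, lab, library, office, gallery, porch]
Visit garage; enqueue parlor → queue [lab, library, office, gallery, porch, parlor]
Visit lab → queue [library, office, gallery, porch, parlor]
Visit library → queue [office, gallery, porch, parlor]
Visit office → queue [gallery, porch, parlor]
Visit gallery → queue [porch, parlor]
Visit porch; enqueue nursery → queue [parlor, nursery]
Visit parlor → queue [nursery]
Visit nursery → queue []

gym, sauna, workshop, cellar, kitchen, pantry, terrace, vault, garage, lab, library, office, gallery, porch, parlor, nursery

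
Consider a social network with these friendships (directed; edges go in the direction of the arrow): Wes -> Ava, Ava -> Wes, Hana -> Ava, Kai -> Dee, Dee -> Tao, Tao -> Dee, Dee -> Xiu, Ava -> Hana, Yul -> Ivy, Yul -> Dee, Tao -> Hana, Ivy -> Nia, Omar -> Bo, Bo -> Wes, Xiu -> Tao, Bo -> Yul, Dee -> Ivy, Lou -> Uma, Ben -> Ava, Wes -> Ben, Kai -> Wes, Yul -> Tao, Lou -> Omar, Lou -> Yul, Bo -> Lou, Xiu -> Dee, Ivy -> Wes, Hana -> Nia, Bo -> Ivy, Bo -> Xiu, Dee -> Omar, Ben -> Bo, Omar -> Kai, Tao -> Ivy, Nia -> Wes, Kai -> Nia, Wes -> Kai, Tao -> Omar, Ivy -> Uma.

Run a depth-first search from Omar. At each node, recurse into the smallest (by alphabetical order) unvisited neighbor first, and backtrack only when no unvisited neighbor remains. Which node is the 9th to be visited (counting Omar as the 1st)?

Kai

Visit Omar
Omar → Bo
Bo → Ivy
Ivy → Nia
Nia → Wes
Wes → Ava
Ava → Hana
Wes → Ben
Wes → Kai
Kai → Dee
Dee → Tao
Dee → Xiu
Ivy → Uma
Bo → Lou
Lou → Yul

Visit order: Omar, Bo, Ivy, Nia, Wes, Ava, Hana, Ben, Kai, Dee, Tao, Xiu, Uma, Lou, Yul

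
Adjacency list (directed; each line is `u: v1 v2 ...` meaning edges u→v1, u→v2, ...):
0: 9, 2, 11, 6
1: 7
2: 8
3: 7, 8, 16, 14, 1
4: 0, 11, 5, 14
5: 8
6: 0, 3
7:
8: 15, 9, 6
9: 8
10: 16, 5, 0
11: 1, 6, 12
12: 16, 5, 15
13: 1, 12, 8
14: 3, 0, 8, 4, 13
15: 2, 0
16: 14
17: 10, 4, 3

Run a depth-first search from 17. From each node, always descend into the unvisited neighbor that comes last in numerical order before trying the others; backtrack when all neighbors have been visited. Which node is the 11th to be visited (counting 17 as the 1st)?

Visit 17
17 → 10
10 → 16
16 → 14
14 → 13
13 → 12
12 → 15
15 → 2
2 → 8
8 → 9
8 → 6
6 → 3
3 → 7
3 → 1
6 → 0
0 → 11
12 → 5
14 → 4

Visit order: 17, 10, 16, 14, 13, 12, 15, 2, 8, 9, 6, 3, 7, 1, 0, 11, 5, 4

6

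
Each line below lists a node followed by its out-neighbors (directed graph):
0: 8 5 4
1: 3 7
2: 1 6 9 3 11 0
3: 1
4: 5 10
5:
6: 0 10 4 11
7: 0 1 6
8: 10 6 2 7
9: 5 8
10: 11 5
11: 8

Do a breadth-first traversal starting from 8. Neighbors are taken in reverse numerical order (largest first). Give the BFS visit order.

Visit 8; enqueue 10, 7, 6, 2 → queue [10, 7, 6, 2]
Visit 10; enqueue 11, 5 → queue [7, 6, 2, 11, 5]
Visit 7; enqueue 1, 0 → queue [6, 2, 11, 5, 1, 0]
Visit 6; enqueue 4 → queue [2, 11, 5, 1, 0, 4]
Visit 2; enqueue 9, 3 → queue [11, 5, 1, 0, 4, 9, 3]
Visit 11 → queue [5, 1, 0, 4, 9, 3]
Visit 5 → queue [1, 0, 4, 9, 3]
Visit 1 → queue [0, 4, 9, 3]
Visit 0 → queue [4, 9, 3]
Visit 4 → queue [9, 3]
Visit 9 → queue [3]
Visit 3 → queue []

8 10 7 6 2 11 5 1 0 4 9 3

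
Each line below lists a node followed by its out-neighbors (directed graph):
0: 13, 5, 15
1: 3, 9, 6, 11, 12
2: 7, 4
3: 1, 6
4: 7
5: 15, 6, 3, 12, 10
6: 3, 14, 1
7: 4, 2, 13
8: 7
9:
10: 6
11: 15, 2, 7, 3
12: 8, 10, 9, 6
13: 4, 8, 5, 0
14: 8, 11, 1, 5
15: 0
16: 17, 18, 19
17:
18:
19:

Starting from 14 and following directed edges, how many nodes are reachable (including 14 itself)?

16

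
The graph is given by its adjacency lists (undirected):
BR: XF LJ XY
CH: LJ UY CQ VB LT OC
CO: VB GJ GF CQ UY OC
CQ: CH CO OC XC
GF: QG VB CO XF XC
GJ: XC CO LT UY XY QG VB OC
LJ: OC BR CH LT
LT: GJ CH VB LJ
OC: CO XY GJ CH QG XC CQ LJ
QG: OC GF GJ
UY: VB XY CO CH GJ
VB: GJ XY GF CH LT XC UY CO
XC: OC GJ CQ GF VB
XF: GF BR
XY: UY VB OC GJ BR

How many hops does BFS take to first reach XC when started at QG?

2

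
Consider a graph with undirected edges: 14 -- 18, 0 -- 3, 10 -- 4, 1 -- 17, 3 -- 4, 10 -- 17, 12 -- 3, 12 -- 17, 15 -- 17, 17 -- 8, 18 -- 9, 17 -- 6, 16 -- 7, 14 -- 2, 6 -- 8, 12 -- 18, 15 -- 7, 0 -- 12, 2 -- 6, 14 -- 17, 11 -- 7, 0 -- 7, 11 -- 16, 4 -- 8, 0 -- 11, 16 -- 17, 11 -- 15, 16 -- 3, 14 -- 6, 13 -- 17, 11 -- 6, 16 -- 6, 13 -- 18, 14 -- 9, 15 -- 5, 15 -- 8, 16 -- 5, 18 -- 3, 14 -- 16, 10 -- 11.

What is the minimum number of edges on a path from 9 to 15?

Level 0: 9
Level 1: 14, 18
Level 2: 2, 3, 6, 12, 13, 16, 17
Level 3: 0, 1, 4, 5, 7, 8, 10, 11, 15
15 first appears at level 3.

3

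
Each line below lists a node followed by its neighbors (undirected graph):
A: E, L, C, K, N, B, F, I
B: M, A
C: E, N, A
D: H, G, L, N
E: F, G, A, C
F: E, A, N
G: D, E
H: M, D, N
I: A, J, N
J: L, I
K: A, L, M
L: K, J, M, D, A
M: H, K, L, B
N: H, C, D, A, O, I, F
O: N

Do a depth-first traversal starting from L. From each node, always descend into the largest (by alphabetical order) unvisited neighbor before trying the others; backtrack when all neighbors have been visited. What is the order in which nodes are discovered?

L M K A N O I J H D G E F C B

Visit L
L → M
M → K
K → A
A → N
N → O
N → I
I → J
N → H
H → D
D → G
G → E
E → F
E → C
A → B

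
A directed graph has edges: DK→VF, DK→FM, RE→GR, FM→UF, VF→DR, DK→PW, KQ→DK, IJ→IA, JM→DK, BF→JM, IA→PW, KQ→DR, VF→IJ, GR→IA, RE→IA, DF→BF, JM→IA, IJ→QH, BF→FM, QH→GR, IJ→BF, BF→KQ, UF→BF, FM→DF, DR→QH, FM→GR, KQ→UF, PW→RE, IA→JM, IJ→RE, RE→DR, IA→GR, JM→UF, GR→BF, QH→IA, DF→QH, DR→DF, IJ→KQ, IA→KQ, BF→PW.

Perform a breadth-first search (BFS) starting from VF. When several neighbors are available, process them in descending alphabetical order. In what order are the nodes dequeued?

VF → IJ → DR → RE → QH → KQ → IA → BF → DF → GR → UF → DK → PW → JM → FM

Visit VF; enqueue IJ, DR → queue [IJ, DR]
Visit IJ; enqueue RE, QH, KQ, IA, BF → queue [DR, RE, QH, KQ, IA, BF]
Visit DR; enqueue DF → queue [RE, QH, KQ, IA, BF, DF]
Visit RE; enqueue GR → queue [QH, KQ, IA, BF, DF, GR]
Visit QH → queue [KQ, IA, BF, DF, GR]
Visit KQ; enqueue UF, DK → queue [IA, BF, DF, GR, UF, DK]
Visit IA; enqueue PW, JM → queue [BF, DF, GR, UF, DK, PW, JM]
Visit BF; enqueue FM → queue [DF, GR, UF, DK, PW, JM, FM]
Visit DF → queue [GR, UF, DK, PW, JM, FM]
Visit GR → queue [UF, DK, PW, JM, FM]
Visit UF → queue [DK, PW, JM, FM]
Visit DK → queue [PW, JM, FM]
Visit PW → queue [JM, FM]
Visit JM → queue [FM]
Visit FM → queue []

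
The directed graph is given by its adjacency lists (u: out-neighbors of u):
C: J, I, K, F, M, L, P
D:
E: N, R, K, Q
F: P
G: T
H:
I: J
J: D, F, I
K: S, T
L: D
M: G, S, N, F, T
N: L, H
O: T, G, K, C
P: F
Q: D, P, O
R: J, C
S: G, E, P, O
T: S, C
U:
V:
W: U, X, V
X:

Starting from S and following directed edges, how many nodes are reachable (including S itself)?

18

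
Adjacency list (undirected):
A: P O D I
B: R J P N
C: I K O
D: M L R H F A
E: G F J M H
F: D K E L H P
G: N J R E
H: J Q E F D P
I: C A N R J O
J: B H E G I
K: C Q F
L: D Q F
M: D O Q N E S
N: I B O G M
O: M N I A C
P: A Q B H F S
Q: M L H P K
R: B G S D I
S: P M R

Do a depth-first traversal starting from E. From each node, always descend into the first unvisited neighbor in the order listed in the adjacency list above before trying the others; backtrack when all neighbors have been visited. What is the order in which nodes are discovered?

Visit E
E → G
G → N
N → I
I → C
C → K
K → Q
Q → M
M → D
D → L
L → F
F → H
H → J
J → B
B → R
R → S
S → P
P → A
A → O

E, G, N, I, C, K, Q, M, D, L, F, H, J, B, R, S, P, A, O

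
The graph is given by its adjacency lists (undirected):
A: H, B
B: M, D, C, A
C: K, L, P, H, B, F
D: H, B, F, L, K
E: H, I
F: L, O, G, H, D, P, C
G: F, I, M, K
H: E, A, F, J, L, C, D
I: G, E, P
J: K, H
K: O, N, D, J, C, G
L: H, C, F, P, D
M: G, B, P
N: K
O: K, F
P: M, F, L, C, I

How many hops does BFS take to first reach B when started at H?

Level 0: H
Level 1: A, C, D, E, F, J, L
Level 2: B, G, I, K, O, P
Level 3: M, N
B first appears at level 2.

2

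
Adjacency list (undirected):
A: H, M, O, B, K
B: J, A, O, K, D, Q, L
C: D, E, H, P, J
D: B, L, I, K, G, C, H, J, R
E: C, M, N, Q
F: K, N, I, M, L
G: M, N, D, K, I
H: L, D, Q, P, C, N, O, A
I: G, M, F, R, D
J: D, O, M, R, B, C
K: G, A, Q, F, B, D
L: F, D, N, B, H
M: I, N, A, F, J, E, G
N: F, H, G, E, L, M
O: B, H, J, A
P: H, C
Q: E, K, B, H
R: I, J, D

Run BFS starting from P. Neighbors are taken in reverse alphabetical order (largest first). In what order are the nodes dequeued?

Visit P; enqueue H, C → queue [H, C]
Visit H; enqueue Q, O, N, L, D, A → queue [C, Q, O, N, L, D, A]
Visit C; enqueue J, E → queue [Q, O, N, L, D, A, J, E]
Visit Q; enqueue K, B → queue [O, N, L, D, A, J, E, K, B]
Visit O → queue [N, L, D, A, J, E, K, B]
Visit N; enqueue M, G, F → queue [L, D, A, J, E, K, B, M, G, F]
Visit L → queue [D, A, J, E, K, B, M, G, F]
Visit D; enqueue R, I → queue [A, J, E, K, B, M, G, F, R, I]
Visit A → queue [J, E, K, B, M, G, F, R, I]
Visit J → queue [E, K, B, M, G, F, R, I]
Visit E → queue [K, B, M, G, F, R, I]
Visit K → queue [B, M, G, F, R, I]
Visit B → queue [M, G, F, R, I]
Visit M → queue [G, F, R, I]
Visit G → queue [F, R, I]
Visit F → queue [R, I]
Visit R → queue [I]
Visit I → queue []

P, H, C, Q, O, N, L, D, A, J, E, K, B, M, G, F, R, I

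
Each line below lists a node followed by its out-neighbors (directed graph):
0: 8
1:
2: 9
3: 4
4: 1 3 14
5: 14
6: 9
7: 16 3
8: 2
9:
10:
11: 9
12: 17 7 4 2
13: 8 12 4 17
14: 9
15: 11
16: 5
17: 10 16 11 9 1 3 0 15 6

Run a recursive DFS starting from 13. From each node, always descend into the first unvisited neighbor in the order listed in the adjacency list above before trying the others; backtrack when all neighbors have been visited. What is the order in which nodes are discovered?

13 → 8 → 2 → 9 → 12 → 17 → 10 → 16 → 5 → 14 → 11 → 1 → 3 → 4 → 0 → 15 → 6 → 7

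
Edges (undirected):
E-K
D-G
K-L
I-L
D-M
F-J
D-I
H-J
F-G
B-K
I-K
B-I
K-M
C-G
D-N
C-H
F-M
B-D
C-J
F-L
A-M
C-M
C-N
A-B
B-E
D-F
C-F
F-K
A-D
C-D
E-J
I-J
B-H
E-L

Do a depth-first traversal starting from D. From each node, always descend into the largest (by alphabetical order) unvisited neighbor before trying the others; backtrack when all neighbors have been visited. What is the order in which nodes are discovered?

Visit D
D → N
N → C
C → M
M → K
K → L
L → I
I → J
J → H
H → B
B → E
B → A
J → F
F → G

D N C M K L I J H B E A F G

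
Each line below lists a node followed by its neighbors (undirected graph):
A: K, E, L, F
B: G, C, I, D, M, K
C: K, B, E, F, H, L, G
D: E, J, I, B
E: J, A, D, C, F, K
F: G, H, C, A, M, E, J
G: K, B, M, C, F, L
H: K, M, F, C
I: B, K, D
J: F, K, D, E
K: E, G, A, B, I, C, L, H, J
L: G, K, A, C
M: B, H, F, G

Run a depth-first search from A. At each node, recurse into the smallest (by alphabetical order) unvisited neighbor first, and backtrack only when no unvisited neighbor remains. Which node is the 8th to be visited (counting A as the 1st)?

G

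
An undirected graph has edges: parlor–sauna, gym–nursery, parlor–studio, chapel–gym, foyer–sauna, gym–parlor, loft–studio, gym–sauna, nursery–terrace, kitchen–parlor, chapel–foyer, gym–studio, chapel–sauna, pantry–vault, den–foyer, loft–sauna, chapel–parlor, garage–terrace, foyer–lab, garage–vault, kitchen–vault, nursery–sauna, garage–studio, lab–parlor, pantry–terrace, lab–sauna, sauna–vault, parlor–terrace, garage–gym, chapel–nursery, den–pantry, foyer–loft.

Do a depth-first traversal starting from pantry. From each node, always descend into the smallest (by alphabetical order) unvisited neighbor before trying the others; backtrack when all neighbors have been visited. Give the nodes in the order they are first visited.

pantry -> den -> foyer -> chapel -> gym -> garage -> studio -> loft -> sauna -> lab -> parlor -> kitchen -> vault -> terrace -> nursery

Visit pantry
pantry → den
den → foyer
foyer → chapel
chapel → gym
gym → garage
garage → studio
studio → loft
loft → sauna
sauna → lab
lab → parlor
parlor → kitchen
kitchen → vault
parlor → terrace
terrace → nursery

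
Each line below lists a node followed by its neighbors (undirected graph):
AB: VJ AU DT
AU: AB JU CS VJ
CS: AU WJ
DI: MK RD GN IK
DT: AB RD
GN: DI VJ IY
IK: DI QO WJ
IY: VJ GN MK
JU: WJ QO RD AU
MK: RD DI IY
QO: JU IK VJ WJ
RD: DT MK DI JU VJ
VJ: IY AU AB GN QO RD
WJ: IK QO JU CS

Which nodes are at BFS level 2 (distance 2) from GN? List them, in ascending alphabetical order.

AB, AU, IK, MK, QO, RD

Level 0: GN
Level 1: DI, IY, VJ
Level 2: AB, AU, IK, MK, QO, RD
Level 3: CS, DT, JU, WJ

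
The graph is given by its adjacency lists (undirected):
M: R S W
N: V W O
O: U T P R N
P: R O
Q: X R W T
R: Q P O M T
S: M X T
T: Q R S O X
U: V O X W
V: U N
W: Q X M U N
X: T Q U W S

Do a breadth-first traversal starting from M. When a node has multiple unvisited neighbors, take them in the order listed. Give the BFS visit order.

Visit M; enqueue R, S, W → queue [R, S, W]
Visit R; enqueue Q, P, O, T → queue [S, W, Q, P, O, T]
Visit S; enqueue X → queue [W, Q, P, O, T, X]
Visit W; enqueue U, N → queue [Q, P, O, T, X, U, N]
Visit Q → queue [P, O, T, X, U, N]
Visit P → queue [O, T, X, U, N]
Visit O → queue [T, X, U, N]
Visit T → queue [X, U, N]
Visit X → queue [U, N]
Visit U; enqueue V → queue [N, V]
Visit N → queue [V]
Visit V → queue []

M -> R -> S -> W -> Q -> P -> O -> T -> X -> U -> N -> V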